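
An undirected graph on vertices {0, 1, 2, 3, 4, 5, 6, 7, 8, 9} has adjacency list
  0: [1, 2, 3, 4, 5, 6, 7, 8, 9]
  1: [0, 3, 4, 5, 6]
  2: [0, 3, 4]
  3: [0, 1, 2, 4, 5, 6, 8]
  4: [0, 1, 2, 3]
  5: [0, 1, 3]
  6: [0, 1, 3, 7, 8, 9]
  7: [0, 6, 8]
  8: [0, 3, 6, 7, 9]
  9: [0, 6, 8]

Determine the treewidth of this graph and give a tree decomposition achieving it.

Every bag has size at most 4, so the width is 4 − 1 = 3 and tw(G) ≤ 3. Conversely, {0, 6, 8, 9} is a clique of size 4, and the vertices of any clique must share a bag in every tree decomposition; so some bag has ≥ 4 vertices and tw(G) ≥ 3. Hence tw(G) = 3 exactly.

Treewidth 3.
One optimal decomposition is:
Bags: B1 = {0, 1, 3, 5}  B2 = {0, 1, 3, 6}  B3 = {0, 3, 6, 8}  B4 = {0, 1, 3, 4}  B5 = {0, 6, 7, 8}  B6 = {0, 6, 8, 9}  B7 = {0, 2, 3, 4}
Tree: B1–B2, B2–B3, B1–B4, B3–B5, B5–B6, B4–B7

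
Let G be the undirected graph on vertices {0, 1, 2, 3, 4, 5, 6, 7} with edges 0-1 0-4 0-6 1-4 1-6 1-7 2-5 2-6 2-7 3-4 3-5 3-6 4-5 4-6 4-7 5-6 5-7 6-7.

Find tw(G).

A width-3 tree decomposition is:
Bags: B1 = {0, 1, 4, 6}  B2 = {1, 4, 6, 7}  B3 = {4, 5, 6, 7}  B4 = {2, 5, 6, 7}  B5 = {3, 4, 5, 6}
Tree: B1–B2, B2–B3, B3–B4, B3–B5
Each bag holds 4 vertices, so the decomposition has width 3, which upper-bounds the treewidth. Conversely, {2, 5, 6, 7} is a clique of size 4, and the vertices of any clique must share a bag in every tree decomposition; so some bag has ≥ 4 vertices and tw(G) ≥ 3. The upper and lower bounds meet at 3, so that is the treewidth.

3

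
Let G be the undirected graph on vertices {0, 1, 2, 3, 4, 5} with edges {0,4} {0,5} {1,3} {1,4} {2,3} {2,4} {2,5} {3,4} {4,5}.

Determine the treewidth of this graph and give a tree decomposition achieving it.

Treewidth 2.
One optimal decomposition is:
Bags: B1 = {1, 3, 4}  B2 = {2, 3, 4}  B3 = {2, 4, 5}  B4 = {0, 4, 5}
Tree: B1–B2, B2–B3, B3–B4

Every bag has size at most 3, so the width is 3 − 1 = 2 and tw(G) ≤ 2. Conversely, {0, 4, 5} is a clique of size 3, and the vertices of any clique must share a bag in every tree decomposition; so some bag has ≥ 3 vertices and tw(G) ≥ 2. Hence tw(G) = 2 exactly.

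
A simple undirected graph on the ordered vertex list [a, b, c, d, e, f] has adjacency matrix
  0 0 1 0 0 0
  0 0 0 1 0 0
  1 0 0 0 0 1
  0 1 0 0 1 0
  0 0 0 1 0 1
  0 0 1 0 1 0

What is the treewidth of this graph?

A width-1 tree decomposition is:
Bags: B1 = {b, d}  B2 = {d, e}  B3 = {e, f}  B4 = {c, f}  B5 = {a, c}
Tree: B1–B2, B2–B3, B3–B4, B4–B5
Each bag holds 2 vertices, so the decomposition has width 1, which upper-bounds the treewidth. Since G has at least one edge (e.g. b–d), it is not an edgeless graph, so tw(G) ≥ 1. Hence tw(G) = 1 exactly.

1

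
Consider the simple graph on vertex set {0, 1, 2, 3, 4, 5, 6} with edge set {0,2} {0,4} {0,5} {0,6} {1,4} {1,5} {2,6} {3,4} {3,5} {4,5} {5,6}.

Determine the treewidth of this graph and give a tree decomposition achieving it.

The largest bag has 3 vertices, giving width 2; this decomposition certifies tw(G) ≤ 2. For the lower bound, the 3 vertices {0, 2, 6} are pairwise adjacent, and any tree decomposition puts a clique entirely inside one bag — forcing width ≥ 2. Combining the bounds, tw(G) = 2.

Treewidth 2.
One optimal decomposition is:
Bags: B1 = {0, 4, 5}  B2 = {0, 5, 6}  B3 = {1, 4, 5}  B4 = {0, 2, 6}  B5 = {3, 4, 5}
Tree: B1–B2, B1–B3, B2–B4, B3–B5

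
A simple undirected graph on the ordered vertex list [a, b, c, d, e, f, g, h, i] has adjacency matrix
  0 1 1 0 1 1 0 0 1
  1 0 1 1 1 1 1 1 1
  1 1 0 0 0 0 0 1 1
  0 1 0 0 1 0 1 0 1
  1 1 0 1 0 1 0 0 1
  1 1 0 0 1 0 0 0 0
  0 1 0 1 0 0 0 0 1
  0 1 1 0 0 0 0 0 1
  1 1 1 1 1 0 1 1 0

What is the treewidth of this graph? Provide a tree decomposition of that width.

Treewidth 3.
Bags: B1 = {a, b, e, i}  B2 = {a, b, e, f}  B3 = {b, d, e, i}  B4 = {a, b, c, i}  B5 = {b, d, g, i}  B6 = {b, c, h, i}
Tree: B1–B2, B1–B3, B1–B4, B3–B5, B4–B6

Each bag holds 4 vertices, so the decomposition has width 3, which upper-bounds the treewidth. For the lower bound, the 4 vertices {a, b, e, f} are pairwise adjacent, and any tree decomposition puts a clique entirely inside one bag — forcing width ≥ 3. The upper and lower bounds meet at 3, so that is the treewidth.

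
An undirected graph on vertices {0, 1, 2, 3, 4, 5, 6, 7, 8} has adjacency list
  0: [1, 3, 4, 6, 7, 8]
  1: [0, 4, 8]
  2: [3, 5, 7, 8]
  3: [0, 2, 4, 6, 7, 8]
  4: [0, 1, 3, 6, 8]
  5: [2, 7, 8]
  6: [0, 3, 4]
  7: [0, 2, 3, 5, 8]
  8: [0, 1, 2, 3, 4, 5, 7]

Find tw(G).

A width-3 tree decomposition is:
Bags: B1 = {0, 3, 4, 8}  B2 = {0, 1, 4, 8}  B3 = {0, 3, 4, 6}  B4 = {0, 3, 7, 8}  B5 = {2, 3, 7, 8}  B6 = {2, 5, 7, 8}
Tree: B1–B2, B1–B3, B1–B4, B4–B5, B5–B6
Each bag holds 4 vertices, so the decomposition has width 3, which upper-bounds the treewidth. Conversely, {0, 1, 4, 8} is a clique of size 4, and the vertices of any clique must share a bag in every tree decomposition; so some bag has ≥ 4 vertices and tw(G) ≥ 3. The upper and lower bounds meet at 3, so that is the treewidth.

3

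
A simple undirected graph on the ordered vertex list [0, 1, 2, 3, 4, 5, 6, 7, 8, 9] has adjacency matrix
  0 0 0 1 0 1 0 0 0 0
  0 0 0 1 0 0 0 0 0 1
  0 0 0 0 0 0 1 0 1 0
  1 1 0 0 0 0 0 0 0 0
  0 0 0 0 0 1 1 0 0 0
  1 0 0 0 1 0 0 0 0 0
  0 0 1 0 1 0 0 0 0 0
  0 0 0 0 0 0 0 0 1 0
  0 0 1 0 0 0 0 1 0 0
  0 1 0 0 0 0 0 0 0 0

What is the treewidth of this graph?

A width-1 tree decomposition is:
Bags: B1 = {7, 8}  B2 = {2, 8}  B3 = {2, 6}  B4 = {4, 6}  B5 = {4, 5}  B6 = {0, 5}  B7 = {0, 3}  B8 = {1, 3}  B9 = {1, 9}
Tree: B1–B2, B2–B3, B3–B4, B4–B5, B5–B6, B6–B7, B7–B8, B8–B9
Every bag has size at most 2, so the width is 2 − 1 = 1 and tw(G) ≤ 1. G has an edge, so its treewidth is at least 1. Therefore the treewidth is 1.

1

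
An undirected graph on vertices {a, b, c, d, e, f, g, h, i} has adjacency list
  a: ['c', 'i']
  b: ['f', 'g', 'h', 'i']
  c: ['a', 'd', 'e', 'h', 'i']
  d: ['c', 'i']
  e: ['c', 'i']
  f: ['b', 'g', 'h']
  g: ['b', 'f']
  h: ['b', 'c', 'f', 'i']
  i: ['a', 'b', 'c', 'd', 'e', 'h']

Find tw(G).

A width-2 tree decomposition is:
Bags: B1 = {c, h, i}  B2 = {c, d, i}  B3 = {b, h, i}  B4 = {c, e, i}  B5 = {b, f, h}  B6 = {b, f, g}  B7 = {a, c, i}
Tree: B1–B2, B1–B3, B2–B4, B3–B5, B5–B6, B1–B7
The largest bag has 3 vertices, giving width 2; this decomposition certifies tw(G) ≤ 2. On the other hand G contains the 3-clique {b, f, g}. A clique must lie in a single bag of any decomposition, so no decomposition can have width below 2. Combining the bounds, tw(G) = 2.

2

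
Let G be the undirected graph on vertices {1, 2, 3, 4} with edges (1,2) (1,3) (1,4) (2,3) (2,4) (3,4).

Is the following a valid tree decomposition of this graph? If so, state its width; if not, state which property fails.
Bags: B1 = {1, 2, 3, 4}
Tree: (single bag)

Checking the three conditions: (i) the bags cover all of {1, 2, 3, 4}; (ii) for each edge, some bag contains both endpoints; (iii) the bags containing any fixed vertex form a subtree. All hold, so the decomposition is valid with width 4 − 1 = 3.

Yes; width 3.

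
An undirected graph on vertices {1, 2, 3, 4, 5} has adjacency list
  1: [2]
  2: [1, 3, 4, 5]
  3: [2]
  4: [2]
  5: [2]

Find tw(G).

A width-1 tree decomposition is:
Bags: B1 = {2, 3}  B2 = {1, 2}  B3 = {2, 5}  B4 = {2, 4}
Tree: B1–B2, B2–B3, B2–B4
Every bag has size at most 2, so the width is 2 − 1 = 1 and tw(G) ≤ 1. Since G has at least one edge (e.g. 2–3), it is not an edgeless graph, so tw(G) ≥ 1. The upper and lower bounds meet at 1, so that is the treewidth.

1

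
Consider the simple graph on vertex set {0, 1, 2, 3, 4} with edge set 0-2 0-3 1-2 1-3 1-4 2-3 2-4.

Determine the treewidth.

A width-2 tree decomposition is:
Bags: B1 = {1, 2, 3}  B2 = {0, 2, 3}  B3 = {1, 2, 4}
Tree: B1–B2, B1–B3
Every bag has size at most 3, so the width is 3 − 1 = 2 and tw(G) ≤ 2. For the lower bound, the 3 vertices {0, 2, 3} are pairwise adjacent, and any tree decomposition puts a clique entirely inside one bag — forcing width ≥ 2. Combining the bounds, tw(G) = 2.

2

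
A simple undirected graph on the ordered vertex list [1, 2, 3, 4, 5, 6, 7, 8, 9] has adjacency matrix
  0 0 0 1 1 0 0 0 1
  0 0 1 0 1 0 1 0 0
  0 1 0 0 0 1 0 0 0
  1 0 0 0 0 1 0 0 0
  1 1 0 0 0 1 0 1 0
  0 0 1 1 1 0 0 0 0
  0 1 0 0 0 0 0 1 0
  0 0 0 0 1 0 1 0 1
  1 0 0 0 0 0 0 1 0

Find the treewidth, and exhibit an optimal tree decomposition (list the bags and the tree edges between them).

Treewidth 3.
One optimal decomposition is:
Bags: B1 = {2, 7, 8, 9}  B2 = {2, 5, 8, 9}  B3 = {1, 2, 5, 9}  B4 = {1, 2, 3, 5}  B5 = {1, 3, 5, 6}  B6 = {1, 3, 4, 6}
Tree: B1–B2, B2–B3, B3–B4, B4–B5, B5–B6

Every bag has size at most 4, so the width is 4 − 1 = 3 and tw(G) ≤ 3. For the lower bound: the 4 vertex sets {7,8,9}, {2}, {5}, {1,3,4,6} are disjoint, each induces a connected subgraph, and every pair is joined by at least one edge of G. Contracting each set to a single vertex therefore yields K_{4} as a minor, and since treewidth is minor-monotone, tw(G) ≥ tw(K_{4}) = 3. Combining the bounds, tw(G) = 3.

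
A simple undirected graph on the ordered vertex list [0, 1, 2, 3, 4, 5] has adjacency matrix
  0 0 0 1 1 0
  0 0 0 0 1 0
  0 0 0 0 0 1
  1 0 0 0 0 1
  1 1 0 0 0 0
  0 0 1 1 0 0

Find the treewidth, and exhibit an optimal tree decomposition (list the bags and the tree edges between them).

Treewidth 1.
Bags: B1 = {1, 4}  B2 = {0, 4}  B3 = {0, 3}  B4 = {3, 5}  B5 = {2, 5}
Tree: B1–B2, B2–B3, B3–B4, B4–B5

Each bag holds 2 vertices, so the decomposition has width 1, which upper-bounds the treewidth. Any graph with an edge has treewidth ≥ 1, and G has the edge 1–4. Therefore the treewidth is 1.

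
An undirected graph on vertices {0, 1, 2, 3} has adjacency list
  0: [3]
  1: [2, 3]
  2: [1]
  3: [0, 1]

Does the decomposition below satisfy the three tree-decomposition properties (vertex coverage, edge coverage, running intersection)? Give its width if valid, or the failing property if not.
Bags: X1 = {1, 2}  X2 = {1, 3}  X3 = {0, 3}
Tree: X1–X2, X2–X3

Every vertex of G appears in some bag (union = {0, 1, 2, 3}); every edge is covered by a bag; and for each vertex v the set of bags containing v is connected in the bag tree. The decomposition is therefore valid. The largest bag has 2 vertices, so the width is 1.

Yes; width 1.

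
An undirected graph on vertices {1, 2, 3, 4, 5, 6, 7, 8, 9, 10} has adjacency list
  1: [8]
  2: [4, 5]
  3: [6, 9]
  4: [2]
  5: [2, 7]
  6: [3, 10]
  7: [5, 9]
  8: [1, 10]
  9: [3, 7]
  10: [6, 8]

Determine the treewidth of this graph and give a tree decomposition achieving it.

Each bag holds 2 vertices, so the decomposition has width 1, which upper-bounds the treewidth. Any graph with an edge has treewidth ≥ 1, and G has the edge 4–2. The upper and lower bounds meet at 1, so that is the treewidth.

Treewidth 1.
One optimal decomposition is:
Bags: B1 = {2, 4}  B2 = {2, 5}  B3 = {5, 7}  B4 = {7, 9}  B5 = {3, 9}  B6 = {3, 6}  B7 = {6, 10}  B8 = {8, 10}  B9 = {1, 8}
Tree: B1–B2, B2–B3, B3–B4, B4–B5, B5–B6, B6–B7, B7–B8, B8–B9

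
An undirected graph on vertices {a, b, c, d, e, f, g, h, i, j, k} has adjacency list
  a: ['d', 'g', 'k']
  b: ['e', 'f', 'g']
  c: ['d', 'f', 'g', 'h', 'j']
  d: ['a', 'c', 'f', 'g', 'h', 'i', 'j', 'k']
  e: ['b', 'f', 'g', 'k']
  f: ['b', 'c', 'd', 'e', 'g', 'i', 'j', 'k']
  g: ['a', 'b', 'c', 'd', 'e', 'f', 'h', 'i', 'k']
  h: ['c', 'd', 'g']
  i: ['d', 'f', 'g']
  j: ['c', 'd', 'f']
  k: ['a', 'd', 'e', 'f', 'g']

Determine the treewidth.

A width-3 tree decomposition is:
Bags: B1 = {d, f, g, k}  B2 = {e, f, g, k}  B3 = {b, e, f, g}  B4 = {c, d, f, g}  B5 = {c, d, f, j}  B6 = {d, f, g, i}  B7 = {a, d, g, k}  B8 = {c, d, g, h}
Tree: B1–B2, B2–B3, B1–B4, B4–B5, B4–B6, B1–B7, B4–B8
Every bag has size at most 4, so the width is 4 − 1 = 3 and tw(G) ≤ 3. For the lower bound, the 4 vertices {a, d, g, k} are pairwise adjacent, and any tree decomposition puts a clique entirely inside one bag — forcing width ≥ 3. Hence tw(G) = 3 exactly.

3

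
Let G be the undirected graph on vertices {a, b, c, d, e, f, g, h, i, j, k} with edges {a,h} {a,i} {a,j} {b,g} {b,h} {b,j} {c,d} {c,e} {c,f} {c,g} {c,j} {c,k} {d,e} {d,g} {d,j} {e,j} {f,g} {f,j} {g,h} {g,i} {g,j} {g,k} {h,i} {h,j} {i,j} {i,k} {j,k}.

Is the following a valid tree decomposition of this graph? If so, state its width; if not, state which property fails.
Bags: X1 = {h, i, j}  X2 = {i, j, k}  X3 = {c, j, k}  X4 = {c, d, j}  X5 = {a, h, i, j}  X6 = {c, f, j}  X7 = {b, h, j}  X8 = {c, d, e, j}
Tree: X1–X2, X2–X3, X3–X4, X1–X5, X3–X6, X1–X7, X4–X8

No — vertex g appears in no bag.

A tree decomposition must satisfy three properties: every vertex lies in some bag; for every edge, both endpoints lie together in some bag; and for every vertex, the bags containing it form a connected subtree. Here vertex g appears in no bag, so the decomposition is invalid.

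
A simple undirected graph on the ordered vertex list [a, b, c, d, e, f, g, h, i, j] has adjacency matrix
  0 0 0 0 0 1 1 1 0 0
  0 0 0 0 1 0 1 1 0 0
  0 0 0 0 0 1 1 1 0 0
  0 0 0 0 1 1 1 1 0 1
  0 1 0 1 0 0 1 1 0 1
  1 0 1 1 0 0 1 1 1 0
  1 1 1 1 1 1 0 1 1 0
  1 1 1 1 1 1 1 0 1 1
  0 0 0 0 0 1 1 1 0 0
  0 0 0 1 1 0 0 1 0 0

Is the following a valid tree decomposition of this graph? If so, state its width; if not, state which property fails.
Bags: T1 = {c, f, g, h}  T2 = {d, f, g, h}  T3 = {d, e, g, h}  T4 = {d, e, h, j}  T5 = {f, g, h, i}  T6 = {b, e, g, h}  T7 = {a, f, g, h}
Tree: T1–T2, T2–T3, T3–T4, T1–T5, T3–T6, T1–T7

Yes; width 3.

Every vertex of G appears in some bag (union = {a, b, c, d, e, f, g, h, i, j}); every edge is covered by a bag; and for each vertex v the set of bags containing v is connected in the bag tree. The decomposition is therefore valid. The largest bag has 4 vertices, so the width is 3.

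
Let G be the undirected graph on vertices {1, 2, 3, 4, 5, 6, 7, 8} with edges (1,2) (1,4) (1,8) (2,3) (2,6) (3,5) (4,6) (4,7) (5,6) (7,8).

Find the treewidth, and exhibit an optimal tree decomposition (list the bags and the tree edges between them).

Treewidth 2.
One such decomposition:
Bags: B1 = {3, 5, 6}  B2 = {2, 3, 6}  B3 = {2, 4, 6}  B4 = {1, 2, 4}  B5 = {1, 4, 7}  B6 = {1, 7, 8}
Tree: B1–B2, B2–B3, B3–B4, B4–B5, B5–B6

The largest bag has 3 vertices, giving width 2; this decomposition certifies tw(G) ≤ 2. Since 5–3–2–6–5 is a cycle in G, G is not acyclic. Forests are exactly the graphs of treewidth ≤ 1, so tw(G) ≥ 2. The upper and lower bounds meet at 2, so that is the treewidth.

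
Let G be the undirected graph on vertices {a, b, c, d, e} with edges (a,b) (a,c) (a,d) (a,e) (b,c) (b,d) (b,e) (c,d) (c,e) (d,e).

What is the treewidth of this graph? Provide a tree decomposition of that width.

Treewidth 4.
Bags: B1 = {a, b, c, d, e}
Tree: (single bag)

A single bag containing all 5 vertices is trivially a valid decomposition of width 4. On the other hand G contains the 5-clique {a, b, c, d, e}. A clique must lie in a single bag of any decomposition, so no decomposition can have width below 4. Hence tw(G) = 4 exactly.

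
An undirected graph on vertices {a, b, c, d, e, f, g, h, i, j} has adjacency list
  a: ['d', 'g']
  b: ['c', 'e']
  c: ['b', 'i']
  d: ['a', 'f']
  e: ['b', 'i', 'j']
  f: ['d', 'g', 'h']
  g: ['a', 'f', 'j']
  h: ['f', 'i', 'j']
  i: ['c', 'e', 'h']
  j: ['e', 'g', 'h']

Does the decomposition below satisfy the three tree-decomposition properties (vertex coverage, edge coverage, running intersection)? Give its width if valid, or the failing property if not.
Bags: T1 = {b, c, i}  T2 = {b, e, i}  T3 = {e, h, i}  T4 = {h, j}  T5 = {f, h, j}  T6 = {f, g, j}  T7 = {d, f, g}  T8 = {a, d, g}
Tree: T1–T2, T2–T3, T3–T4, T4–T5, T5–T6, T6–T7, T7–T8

No — edge (e,j) lies in no bag.

A tree decomposition must satisfy three properties: every vertex lies in some bag; for every edge, both endpoints lie together in some bag; and for every vertex, the bags containing it form a connected subtree. Here edge (e,j) lies in no bag, so the decomposition is invalid.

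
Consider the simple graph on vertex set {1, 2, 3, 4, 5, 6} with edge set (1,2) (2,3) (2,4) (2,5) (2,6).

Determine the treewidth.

1

A width-1 tree decomposition is:
Bags: B1 = {2, 4}  B2 = {2, 6}  B3 = {2, 3}  B4 = {2, 5}  B5 = {1, 2}
Tree: B1–B2, B1–B3, B3–B4, B3–B5
The largest bag has 2 vertices, giving width 1; this decomposition certifies tw(G) ≤ 1. Any graph with an edge has treewidth ≥ 1, and G has the edge 2–4. Combining the bounds, tw(G) = 1.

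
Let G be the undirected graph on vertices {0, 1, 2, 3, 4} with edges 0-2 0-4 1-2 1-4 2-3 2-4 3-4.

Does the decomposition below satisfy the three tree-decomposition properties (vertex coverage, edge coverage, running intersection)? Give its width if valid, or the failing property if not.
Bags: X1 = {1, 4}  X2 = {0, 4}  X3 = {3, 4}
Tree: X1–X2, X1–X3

No — vertex 2 appears in no bag.

A tree decomposition must satisfy three properties: every vertex lies in some bag; for every edge, both endpoints lie together in some bag; and for every vertex, the bags containing it form a connected subtree. Here vertex 2 appears in no bag, so the decomposition is invalid.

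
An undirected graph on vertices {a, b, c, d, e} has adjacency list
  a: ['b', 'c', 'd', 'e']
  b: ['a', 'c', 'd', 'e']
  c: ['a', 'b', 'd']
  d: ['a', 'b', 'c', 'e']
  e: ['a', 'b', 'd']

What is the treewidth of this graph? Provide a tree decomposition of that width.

Treewidth 3.
One optimal decomposition is:
Bags: B1 = {a, b, d, e}  B2 = {a, b, c, d}
Tree: B1–B2

The largest bag has 4 vertices, giving width 3; this decomposition certifies tw(G) ≤ 3. Conversely, {a, b, d, e} is a clique of size 4, and the vertices of any clique must share a bag in every tree decomposition; so some bag has ≥ 4 vertices and tw(G) ≥ 3. Hence tw(G) = 3 exactly.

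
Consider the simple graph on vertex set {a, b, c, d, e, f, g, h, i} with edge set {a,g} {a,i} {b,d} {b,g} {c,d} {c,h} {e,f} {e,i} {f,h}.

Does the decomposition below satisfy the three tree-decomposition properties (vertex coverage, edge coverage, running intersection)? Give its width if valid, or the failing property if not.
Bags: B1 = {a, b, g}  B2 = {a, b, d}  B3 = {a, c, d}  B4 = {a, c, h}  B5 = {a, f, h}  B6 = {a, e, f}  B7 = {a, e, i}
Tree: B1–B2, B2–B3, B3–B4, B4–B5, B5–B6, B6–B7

Yes; width 2.

Vertex coverage: the bags together contain {a, b, c, d, e, f, g, h, i}, the full vertex set. Edge coverage: each edge of G has both endpoints in at least one bag. Running intersection: for every vertex, the bags containing it form a connected subtree. All three properties hold, so this is a valid tree decomposition of width max|bag| − 1 = 2, and hence tw(G) ≤ 2.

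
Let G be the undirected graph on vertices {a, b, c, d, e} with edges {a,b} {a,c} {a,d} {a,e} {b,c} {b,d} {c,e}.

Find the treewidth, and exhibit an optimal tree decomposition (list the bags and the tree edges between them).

Treewidth 2.
One optimal decomposition is:
Bags: B1 = {a, b, c}  B2 = {a, b, d}  B3 = {a, c, e}
Tree: B1–B2, B1–B3

Every bag has size at most 3, so the width is 3 − 1 = 2 and tw(G) ≤ 2. For the lower bound, the 3 vertices {a, b, d} are pairwise adjacent, and any tree decomposition puts a clique entirely inside one bag — forcing width ≥ 2. Therefore the treewidth is 2.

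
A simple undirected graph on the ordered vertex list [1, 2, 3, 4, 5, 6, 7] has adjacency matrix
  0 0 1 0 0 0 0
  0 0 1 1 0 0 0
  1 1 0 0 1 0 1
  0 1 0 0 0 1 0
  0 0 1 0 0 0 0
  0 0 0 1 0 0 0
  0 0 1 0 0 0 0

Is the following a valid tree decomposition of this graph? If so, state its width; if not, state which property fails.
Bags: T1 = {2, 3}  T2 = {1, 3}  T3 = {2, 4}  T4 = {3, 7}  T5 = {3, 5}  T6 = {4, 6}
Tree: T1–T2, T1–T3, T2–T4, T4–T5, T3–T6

Yes; width 1.

Vertex coverage: the bags together contain {1, 2, 3, 4, 5, 6, 7}, the full vertex set. Edge coverage: each edge of G has both endpoints in at least one bag. Running intersection: for every vertex, the bags containing it form a connected subtree. All three properties hold, so this is a valid tree decomposition of width max|bag| − 1 = 1, and hence tw(G) ≤ 1.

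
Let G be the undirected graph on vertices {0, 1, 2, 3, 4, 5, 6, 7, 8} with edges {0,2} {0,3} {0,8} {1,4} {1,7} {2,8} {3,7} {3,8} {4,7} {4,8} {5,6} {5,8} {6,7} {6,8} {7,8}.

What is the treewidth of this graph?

A width-2 tree decomposition is:
Bags: B1 = {6, 7, 8}  B2 = {3, 7, 8}  B3 = {4, 7, 8}  B4 = {5, 6, 8}  B5 = {0, 3, 8}  B6 = {1, 4, 7}  B7 = {0, 2, 8}
Tree: B1–B2, B2–B3, B1–B4, B2–B5, B3–B6, B5–B7
Every bag has size at most 3, so the width is 3 − 1 = 2 and tw(G) ≤ 2. Conversely, {0, 2, 8} is a clique of size 3, and the vertices of any clique must share a bag in every tree decomposition; so some bag has ≥ 3 vertices and tw(G) ≥ 2. Therefore the treewidth is 2.

2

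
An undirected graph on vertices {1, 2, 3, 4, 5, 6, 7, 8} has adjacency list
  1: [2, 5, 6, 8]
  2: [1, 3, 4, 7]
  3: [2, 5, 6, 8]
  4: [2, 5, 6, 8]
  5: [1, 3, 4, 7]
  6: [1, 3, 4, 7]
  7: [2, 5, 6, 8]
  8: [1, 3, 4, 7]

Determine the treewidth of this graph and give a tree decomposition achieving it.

Each bag holds 5 vertices, so the decomposition has width 4, which upper-bounds the treewidth. For the lower bound: the 5 vertex sets {1,2}, {4,8}, {6,7}, {3}, {5} are disjoint, each induces a connected subgraph, and every pair is joined by at least one edge of G. Contracting each set to a single vertex therefore yields K_{5} as a minor, and since treewidth is minor-monotone, tw(G) ≥ tw(K_{5}) = 4. The upper and lower bounds meet at 4, so that is the treewidth.

Treewidth 4.
Bags: B1 = {1, 2, 3, 4, 7}  B2 = {1, 3, 4, 7, 8}  B3 = {1, 3, 4, 6, 7}  B4 = {1, 3, 4, 5, 7}
Tree: B1–B2, B2–B3, B3–B4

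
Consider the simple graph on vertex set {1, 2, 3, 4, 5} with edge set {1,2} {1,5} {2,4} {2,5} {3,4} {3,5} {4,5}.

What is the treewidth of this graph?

2

A width-2 tree decomposition is:
Bags: B1 = {2, 4, 5}  B2 = {1, 2, 5}  B3 = {3, 4, 5}
Tree: B1–B2, B1–B3
Each bag holds 3 vertices, so the decomposition has width 2, which upper-bounds the treewidth. On the other hand G contains the 3-clique {1, 2, 5}. A clique must lie in a single bag of any decomposition, so no decomposition can have width below 2. Combining the bounds, tw(G) = 2.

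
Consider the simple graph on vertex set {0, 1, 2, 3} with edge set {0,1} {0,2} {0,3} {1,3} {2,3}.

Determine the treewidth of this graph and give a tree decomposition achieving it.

Each bag holds 3 vertices, so the decomposition has width 2, which upper-bounds the treewidth. Conversely, {0, 1, 3} is a clique of size 3, and the vertices of any clique must share a bag in every tree decomposition; so some bag has ≥ 3 vertices and tw(G) ≥ 2. Combining the bounds, tw(G) = 2.

Treewidth 2.
One optimal decomposition is:
Bags: B1 = {0, 2, 3}  B2 = {0, 1, 3}
Tree: B1–B2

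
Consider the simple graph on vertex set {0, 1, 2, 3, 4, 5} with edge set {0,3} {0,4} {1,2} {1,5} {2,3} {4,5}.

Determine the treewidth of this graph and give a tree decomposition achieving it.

Each bag holds 3 vertices, so the decomposition has width 2, which upper-bounds the treewidth. Since 1–5–4–0–3–2–1 is a cycle in G, G is not acyclic. Forests are exactly the graphs of treewidth ≤ 1, so tw(G) ≥ 2. Therefore the treewidth is 2.

Treewidth 2.
One such decomposition:
Bags: B1 = {1, 4, 5}  B2 = {0, 1, 4}  B3 = {0, 1, 3}  B4 = {1, 2, 3}
Tree: B1–B2, B2–B3, B3–B4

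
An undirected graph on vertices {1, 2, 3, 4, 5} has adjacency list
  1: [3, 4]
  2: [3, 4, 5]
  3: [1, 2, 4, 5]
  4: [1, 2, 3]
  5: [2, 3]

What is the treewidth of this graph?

A width-2 tree decomposition is:
Bags: B1 = {2, 3, 5}  B2 = {2, 3, 4}  B3 = {1, 3, 4}
Tree: B1–B2, B2–B3
The largest bag has 3 vertices, giving width 2; this decomposition certifies tw(G) ≤ 2. Conversely, {1, 3, 4} is a clique of size 3, and the vertices of any clique must share a bag in every tree decomposition; so some bag has ≥ 3 vertices and tw(G) ≥ 2. Combining the bounds, tw(G) = 2.

2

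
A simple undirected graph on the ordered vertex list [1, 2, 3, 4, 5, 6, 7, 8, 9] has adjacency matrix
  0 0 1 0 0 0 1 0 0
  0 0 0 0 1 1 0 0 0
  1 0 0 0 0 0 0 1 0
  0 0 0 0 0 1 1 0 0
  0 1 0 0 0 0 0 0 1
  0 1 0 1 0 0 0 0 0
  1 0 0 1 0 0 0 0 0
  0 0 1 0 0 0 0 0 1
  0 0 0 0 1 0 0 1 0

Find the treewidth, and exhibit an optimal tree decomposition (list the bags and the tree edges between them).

Treewidth 2.
One such decomposition:
Bags: B1 = {2, 5, 6}  B2 = {4, 5, 6}  B3 = {4, 5, 7}  B4 = {1, 5, 7}  B5 = {1, 3, 5}  B6 = {3, 5, 8}  B7 = {5, 8, 9}
Tree: B1–B2, B2–B3, B3–B4, B4–B5, B5–B6, B6–B7

Every bag has size at most 3, so the width is 3 − 1 = 2 and tw(G) ≤ 2. For the lower bound, G contains the cycle 5–2–6–4–7–1–3–8–9–5, so G is not a forest; only forests have treewidth ≤ 1, hence tw(G) ≥ 2. Combining the bounds, tw(G) = 2.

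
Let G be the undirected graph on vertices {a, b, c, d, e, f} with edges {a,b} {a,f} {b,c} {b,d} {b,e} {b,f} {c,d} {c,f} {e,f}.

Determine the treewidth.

2

A width-2 tree decomposition is:
Bags: B1 = {a, b, f}  B2 = {b, c, f}  B3 = {b, e, f}  B4 = {b, c, d}
Tree: B1–B2, B2–B3, B2–B4
Every bag has size at most 3, so the width is 3 − 1 = 2 and tw(G) ≤ 2. On the other hand G contains the 3-clique {b, c, d}. A clique must lie in a single bag of any decomposition, so no decomposition can have width below 2. Therefore the treewidth is 2.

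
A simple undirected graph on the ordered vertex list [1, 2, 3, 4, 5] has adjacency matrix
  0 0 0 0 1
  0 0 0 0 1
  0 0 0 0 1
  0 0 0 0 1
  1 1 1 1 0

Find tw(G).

1

A width-1 tree decomposition is:
Bags: B1 = {3, 5}  B2 = {1, 5}  B3 = {4, 5}  B4 = {2, 5}
Tree: B1–B2, B1–B3, B1–B4
Each bag holds 2 vertices, so the decomposition has width 1, which upper-bounds the treewidth. G has an edge, so its treewidth is at least 1. Combining the bounds, tw(G) = 1.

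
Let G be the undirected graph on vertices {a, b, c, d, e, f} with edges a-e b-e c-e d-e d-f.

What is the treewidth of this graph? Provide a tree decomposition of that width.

Treewidth 1.
One such decomposition:
Bags: B1 = {d, e}  B2 = {c, e}  B3 = {d, f}  B4 = {a, e}  B5 = {b, e}
Tree: B1–B2, B1–B3, B1–B4, B2–B5

Every bag has size at most 2, so the width is 2 − 1 = 1 and tw(G) ≤ 1. G has an edge, so its treewidth is at least 1. Hence tw(G) = 1 exactly.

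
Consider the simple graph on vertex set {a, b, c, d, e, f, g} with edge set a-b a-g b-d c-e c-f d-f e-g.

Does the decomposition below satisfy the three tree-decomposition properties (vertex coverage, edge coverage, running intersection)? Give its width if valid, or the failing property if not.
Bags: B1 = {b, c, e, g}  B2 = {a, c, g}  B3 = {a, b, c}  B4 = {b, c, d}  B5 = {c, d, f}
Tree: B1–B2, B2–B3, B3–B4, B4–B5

A tree decomposition must satisfy three properties: every vertex lies in some bag; for every edge, both endpoints lie together in some bag; and for every vertex, the bags containing it form a connected subtree. Here bags containing vertex b are not connected in the tree, so the decomposition is invalid.

No — bags containing vertex b are not connected in the tree.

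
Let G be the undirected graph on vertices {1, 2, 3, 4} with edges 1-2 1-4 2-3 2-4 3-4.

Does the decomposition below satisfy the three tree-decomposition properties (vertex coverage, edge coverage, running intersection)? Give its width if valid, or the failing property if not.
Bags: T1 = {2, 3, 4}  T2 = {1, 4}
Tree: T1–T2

A tree decomposition must satisfy three properties: every vertex lies in some bag; for every edge, both endpoints lie together in some bag; and for every vertex, the bags containing it form a connected subtree. Here edge (2,1) lies in no bag, so the decomposition is invalid.

No — edge (2,1) lies in no bag.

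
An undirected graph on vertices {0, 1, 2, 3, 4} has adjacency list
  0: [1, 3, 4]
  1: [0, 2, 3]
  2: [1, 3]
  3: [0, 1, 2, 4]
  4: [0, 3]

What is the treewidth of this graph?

A width-2 tree decomposition is:
Bags: B1 = {0, 1, 3}  B2 = {1, 2, 3}  B3 = {0, 3, 4}
Tree: B1–B2, B1–B3
Each bag holds 3 vertices, so the decomposition has width 2, which upper-bounds the treewidth. Conversely, {0, 1, 3} is a clique of size 3, and the vertices of any clique must share a bag in every tree decomposition; so some bag has ≥ 3 vertices and tw(G) ≥ 2. Combining the bounds, tw(G) = 2.

2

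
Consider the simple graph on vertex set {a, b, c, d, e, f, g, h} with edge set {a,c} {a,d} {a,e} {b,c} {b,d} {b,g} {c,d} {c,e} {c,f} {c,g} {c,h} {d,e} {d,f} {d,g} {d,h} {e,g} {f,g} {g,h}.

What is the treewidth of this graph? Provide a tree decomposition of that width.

The largest bag has 4 vertices, giving width 3; this decomposition certifies tw(G) ≤ 3. Conversely, {c, d, e, g} is a clique of size 4, and the vertices of any clique must share a bag in every tree decomposition; so some bag has ≥ 4 vertices and tw(G) ≥ 3. The upper and lower bounds meet at 3, so that is the treewidth.

Treewidth 3.
One optimal decomposition is:
Bags: B1 = {b, c, d, g}  B2 = {c, d, g, h}  B3 = {c, d, e, g}  B4 = {c, d, f, g}  B5 = {a, c, d, e}
Tree: B1–B2, B2–B3, B1–B4, B3–B5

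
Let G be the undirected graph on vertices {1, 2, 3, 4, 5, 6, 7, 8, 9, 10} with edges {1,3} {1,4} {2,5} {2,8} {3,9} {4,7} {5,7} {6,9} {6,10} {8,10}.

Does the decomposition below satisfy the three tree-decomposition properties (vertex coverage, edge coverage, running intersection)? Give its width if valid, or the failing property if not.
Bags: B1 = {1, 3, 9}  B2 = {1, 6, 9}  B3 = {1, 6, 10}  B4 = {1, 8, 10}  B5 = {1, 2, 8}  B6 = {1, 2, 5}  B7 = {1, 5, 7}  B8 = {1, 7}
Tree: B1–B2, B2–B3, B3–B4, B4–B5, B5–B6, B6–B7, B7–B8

A tree decomposition must satisfy three properties: every vertex lies in some bag; for every edge, both endpoints lie together in some bag; and for every vertex, the bags containing it form a connected subtree. Here vertex 4 appears in no bag, so the decomposition is invalid.

No — vertex 4 appears in no bag.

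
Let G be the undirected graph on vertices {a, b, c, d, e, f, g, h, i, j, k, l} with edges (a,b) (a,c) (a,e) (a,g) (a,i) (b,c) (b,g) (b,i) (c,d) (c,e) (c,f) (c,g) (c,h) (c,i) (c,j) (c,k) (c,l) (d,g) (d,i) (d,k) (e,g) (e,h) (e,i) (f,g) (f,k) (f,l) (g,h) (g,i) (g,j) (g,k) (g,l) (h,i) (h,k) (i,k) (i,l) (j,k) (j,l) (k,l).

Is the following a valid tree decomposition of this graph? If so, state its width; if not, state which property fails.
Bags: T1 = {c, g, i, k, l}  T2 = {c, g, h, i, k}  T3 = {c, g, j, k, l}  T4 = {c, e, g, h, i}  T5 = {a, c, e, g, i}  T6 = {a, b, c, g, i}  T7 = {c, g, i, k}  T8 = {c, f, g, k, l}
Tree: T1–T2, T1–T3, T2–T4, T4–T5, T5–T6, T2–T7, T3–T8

A tree decomposition must satisfy three properties: every vertex lies in some bag; for every edge, both endpoints lie together in some bag; and for every vertex, the bags containing it form a connected subtree. Here vertex d appears in no bag, so the decomposition is invalid.

No — vertex d appears in no bag.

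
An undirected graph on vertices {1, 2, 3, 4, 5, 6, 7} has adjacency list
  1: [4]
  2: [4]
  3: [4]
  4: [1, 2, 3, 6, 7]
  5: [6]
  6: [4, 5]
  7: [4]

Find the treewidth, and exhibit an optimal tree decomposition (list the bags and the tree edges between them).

The largest bag has 2 vertices, giving width 1; this decomposition certifies tw(G) ≤ 1. Since G has at least one edge (e.g. 4–7), it is not an edgeless graph, so tw(G) ≥ 1. The upper and lower bounds meet at 1, so that is the treewidth.

Treewidth 1.
One such decomposition:
Bags: B1 = {4, 7}  B2 = {2, 4}  B3 = {4, 6}  B4 = {5, 6}  B5 = {1, 4}  B6 = {3, 4}
Tree: B1–B2, B2–B3, B3–B4, B1–B5, B3–B6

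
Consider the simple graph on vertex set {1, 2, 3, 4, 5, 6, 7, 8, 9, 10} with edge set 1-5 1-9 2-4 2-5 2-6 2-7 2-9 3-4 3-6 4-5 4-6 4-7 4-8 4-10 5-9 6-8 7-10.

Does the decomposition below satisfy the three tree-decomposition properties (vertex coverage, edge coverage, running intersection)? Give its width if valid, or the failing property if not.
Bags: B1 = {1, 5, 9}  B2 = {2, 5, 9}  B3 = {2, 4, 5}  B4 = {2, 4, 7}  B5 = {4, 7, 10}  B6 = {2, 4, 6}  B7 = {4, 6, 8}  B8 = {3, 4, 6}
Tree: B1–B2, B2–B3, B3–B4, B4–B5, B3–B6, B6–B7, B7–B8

Every vertex of G appears in some bag (union = {1, 2, 3, 4, 5, 6, 7, 8, 9, 10}); every edge is covered by a bag; and for each vertex v the set of bags containing v is connected in the bag tree. The decomposition is therefore valid. The largest bag has 3 vertices, so the width is 2.

Yes; width 2.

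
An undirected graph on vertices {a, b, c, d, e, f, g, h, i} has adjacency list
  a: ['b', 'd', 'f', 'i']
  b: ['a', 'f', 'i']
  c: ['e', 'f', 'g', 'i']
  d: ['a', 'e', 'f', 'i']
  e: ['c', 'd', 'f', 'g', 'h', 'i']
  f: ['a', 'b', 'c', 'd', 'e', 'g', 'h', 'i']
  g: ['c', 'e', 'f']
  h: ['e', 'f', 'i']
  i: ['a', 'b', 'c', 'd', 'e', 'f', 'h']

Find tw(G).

A width-3 tree decomposition is:
Bags: B1 = {d, e, f, i}  B2 = {a, d, f, i}  B3 = {c, e, f, i}  B4 = {a, b, f, i}  B5 = {e, f, h, i}  B6 = {c, e, f, g}
Tree: B1–B2, B1–B3, B2–B4, B3–B5, B3–B6
The largest bag has 4 vertices, giving width 3; this decomposition certifies tw(G) ≤ 3. Conversely, {c, e, f, g} is a clique of size 4, and the vertices of any clique must share a bag in every tree decomposition; so some bag has ≥ 4 vertices and tw(G) ≥ 3. Hence tw(G) = 3 exactly.

3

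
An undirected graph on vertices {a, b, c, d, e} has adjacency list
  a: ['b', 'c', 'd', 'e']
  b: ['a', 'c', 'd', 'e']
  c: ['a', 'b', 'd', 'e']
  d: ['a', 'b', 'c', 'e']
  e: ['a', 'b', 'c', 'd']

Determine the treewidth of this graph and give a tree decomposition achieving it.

Treewidth 4.
One such decomposition:
Bags: B1 = {a, b, c, d, e}
Tree: (single bag)

A single bag containing all 5 vertices is trivially a valid decomposition of width 4. For the lower bound, the 5 vertices {a, b, c, d, e} are pairwise adjacent, and any tree decomposition puts a clique entirely inside one bag — forcing width ≥ 4. Therefore the treewidth is 4.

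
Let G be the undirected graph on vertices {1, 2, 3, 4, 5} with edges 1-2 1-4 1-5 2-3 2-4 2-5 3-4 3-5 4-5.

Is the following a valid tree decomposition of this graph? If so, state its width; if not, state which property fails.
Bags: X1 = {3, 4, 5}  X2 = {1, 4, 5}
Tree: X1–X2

A tree decomposition must satisfy three properties: every vertex lies in some bag; for every edge, both endpoints lie together in some bag; and for every vertex, the bags containing it form a connected subtree. Here vertex 2 appears in no bag, so the decomposition is invalid.

No — vertex 2 appears in no bag.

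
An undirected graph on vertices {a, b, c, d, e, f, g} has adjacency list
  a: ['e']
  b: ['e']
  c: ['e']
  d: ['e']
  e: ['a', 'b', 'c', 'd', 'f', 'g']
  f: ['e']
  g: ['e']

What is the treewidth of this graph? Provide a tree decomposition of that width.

Each bag holds 2 vertices, so the decomposition has width 1, which upper-bounds the treewidth. Any graph with an edge has treewidth ≥ 1, and G has the edge e–g. Hence tw(G) = 1 exactly.

Treewidth 1.
One optimal decomposition is:
Bags: B1 = {e, g}  B2 = {d, e}  B3 = {a, e}  B4 = {e, f}  B5 = {b, e}  B6 = {c, e}
Tree: B1–B2, B1–B3, B2–B4, B2–B5, B3–B6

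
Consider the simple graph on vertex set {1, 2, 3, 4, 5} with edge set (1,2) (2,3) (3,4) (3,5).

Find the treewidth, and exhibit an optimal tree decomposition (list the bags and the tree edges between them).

Treewidth 1.
One optimal decomposition is:
Bags: B1 = {2, 3}  B2 = {3, 4}  B3 = {1, 2}  B4 = {3, 5}
Tree: B1–B2, B1–B3, B2–B4

The largest bag has 2 vertices, giving width 1; this decomposition certifies tw(G) ≤ 1. Any graph with an edge has treewidth ≥ 1, and G has the edge 2–3. Hence tw(G) = 1 exactly.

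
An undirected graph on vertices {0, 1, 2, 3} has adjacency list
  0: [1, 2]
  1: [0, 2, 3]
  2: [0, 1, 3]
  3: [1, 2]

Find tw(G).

A width-2 tree decomposition is:
Bags: B1 = {1, 2, 3}  B2 = {0, 1, 2}
Tree: B1–B2
Every bag has size at most 3, so the width is 3 − 1 = 2 and tw(G) ≤ 2. For the lower bound, the 3 vertices {0, 1, 2} are pairwise adjacent, and any tree decomposition puts a clique entirely inside one bag — forcing width ≥ 2. The upper and lower bounds meet at 2, so that is the treewidth.

2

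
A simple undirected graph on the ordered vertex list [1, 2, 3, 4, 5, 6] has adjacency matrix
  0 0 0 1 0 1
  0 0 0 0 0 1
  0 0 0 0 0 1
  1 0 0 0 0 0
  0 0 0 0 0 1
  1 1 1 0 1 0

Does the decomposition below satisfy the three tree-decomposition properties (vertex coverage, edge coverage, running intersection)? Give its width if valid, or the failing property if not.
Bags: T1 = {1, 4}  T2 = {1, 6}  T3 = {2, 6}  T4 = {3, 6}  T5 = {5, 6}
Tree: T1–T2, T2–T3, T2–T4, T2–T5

Every vertex of G appears in some bag (union = {1, 2, 3, 4, 5, 6}); every edge is covered by a bag; and for each vertex v the set of bags containing v is connected in the bag tree. The decomposition is therefore valid. The largest bag has 2 vertices, so the width is 1.

Yes; width 1.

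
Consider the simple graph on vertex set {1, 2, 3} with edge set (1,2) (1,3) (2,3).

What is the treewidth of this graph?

2

A width-2 tree decomposition is:
Bags: B1 = {1, 2, 3}
Tree: (single bag)
A single bag containing all 3 vertices is trivially a valid decomposition of width 2. On the other hand G contains the 3-clique {1, 2, 3}. A clique must lie in a single bag of any decomposition, so no decomposition can have width below 2. Hence tw(G) = 2 exactly.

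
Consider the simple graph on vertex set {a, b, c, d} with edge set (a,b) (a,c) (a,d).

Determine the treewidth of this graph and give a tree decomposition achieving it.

Each bag holds 2 vertices, so the decomposition has width 1, which upper-bounds the treewidth. G has an edge, so its treewidth is at least 1. The upper and lower bounds meet at 1, so that is the treewidth.

Treewidth 1.
Bags: B1 = {a, b}  B2 = {a, c}  B3 = {a, d}
Tree: B1–B2, B1–B3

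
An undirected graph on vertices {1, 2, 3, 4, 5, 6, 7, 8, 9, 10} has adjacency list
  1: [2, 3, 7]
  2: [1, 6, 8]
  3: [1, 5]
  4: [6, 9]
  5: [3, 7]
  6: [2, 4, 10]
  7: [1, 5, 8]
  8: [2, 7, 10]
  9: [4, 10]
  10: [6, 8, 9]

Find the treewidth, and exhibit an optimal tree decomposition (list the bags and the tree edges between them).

Each bag holds 3 vertices, so the decomposition has width 2, which upper-bounds the treewidth. For the lower bound, G contains the cycle 5–3–1–7–5, so G is not a forest; only forests have treewidth ≤ 1, hence tw(G) ≥ 2. The upper and lower bounds meet at 2, so that is the treewidth.

Treewidth 2.
Bags: B1 = {3, 5, 7}  B2 = {1, 3, 7}  B3 = {1, 7, 8}  B4 = {1, 2, 8}  B5 = {2, 8, 10}  B6 = {2, 6, 10}  B7 = {6, 9, 10}  B8 = {4, 6, 9}
Tree: B1–B2, B2–B3, B3–B4, B4–B5, B5–B6, B6–B7, B7–B8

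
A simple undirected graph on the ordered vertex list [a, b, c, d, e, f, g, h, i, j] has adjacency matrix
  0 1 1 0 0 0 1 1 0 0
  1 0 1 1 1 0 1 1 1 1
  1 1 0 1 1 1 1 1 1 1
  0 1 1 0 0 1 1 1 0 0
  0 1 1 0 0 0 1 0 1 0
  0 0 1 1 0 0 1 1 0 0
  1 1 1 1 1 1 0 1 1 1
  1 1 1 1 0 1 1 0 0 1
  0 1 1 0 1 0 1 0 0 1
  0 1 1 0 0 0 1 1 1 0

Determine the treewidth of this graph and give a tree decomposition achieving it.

Treewidth 4.
One optimal decomposition is:
Bags: B1 = {a, b, c, g, h}  B2 = {b, c, d, g, h}  B3 = {b, c, g, h, j}  B4 = {b, c, g, i, j}  B5 = {c, d, f, g, h}  B6 = {b, c, e, g, i}
Tree: B1–B2, B1–B3, B3–B4, B2–B5, B4–B6

The largest bag has 5 vertices, giving width 4; this decomposition certifies tw(G) ≤ 4. For the lower bound, the 5 vertices {c, d, f, g, h} are pairwise adjacent, and any tree decomposition puts a clique entirely inside one bag — forcing width ≥ 4. Combining the bounds, tw(G) = 4.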